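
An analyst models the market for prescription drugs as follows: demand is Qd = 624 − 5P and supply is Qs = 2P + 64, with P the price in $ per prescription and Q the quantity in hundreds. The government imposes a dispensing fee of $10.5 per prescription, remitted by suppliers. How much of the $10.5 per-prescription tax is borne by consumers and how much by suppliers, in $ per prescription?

Consumers bear $3 per prescription; suppliers bear $7.5 per prescription.

Without the tax, 624 − 5P = 2P + 64 gives 7P = 560, so P* = $80 and Q* = 224.
With the tax collected from suppliers, supply shifts: Qs = 2(P − 10.5) + 64.
New equilibrium: consumers pay $83, suppliers receive $72.5, Q = 209. (Wedge: Pb − Ps = 10.5.)
Burden on consumers: $3; on suppliers: $7.5. (They sum to $10.5.)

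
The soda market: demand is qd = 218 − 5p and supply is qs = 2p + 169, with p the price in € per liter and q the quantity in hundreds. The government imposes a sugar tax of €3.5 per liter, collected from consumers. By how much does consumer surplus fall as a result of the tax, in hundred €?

Consumer surplus falls by €180.5 hundred.

Without the tax, 218 − 5p = 2p + 169 gives 7p = 49, so p* = €7 and q* = 183.
With the tax collected from consumers, demand (in seller-price terms) shifts: qd = 218 − 5(p + 3.5).
New equilibrium: consumers pay €8, producers receive €4.5, q = 178. (Wedge: pb − ps = 3.5.)
ΔCS is the trapezoid between Q = 178 and Q = 183 of height €1: ½ · (183 + 178) · 1 = €180.5.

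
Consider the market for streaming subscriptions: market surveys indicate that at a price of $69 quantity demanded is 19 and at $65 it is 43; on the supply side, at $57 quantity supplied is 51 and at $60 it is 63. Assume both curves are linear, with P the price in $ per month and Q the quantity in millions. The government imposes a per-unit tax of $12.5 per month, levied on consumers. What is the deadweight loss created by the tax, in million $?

Deadweight loss = $187.5 million.

Demand slope: (43 − 19)/(65 − 69) = -6, so Qd = 433 − 6P.
Supply slope: (63 − 51)/(60 − 57) = 4, so Qs = 4P − 177.
Without the tax, 433 − 6P = 4P − 177 gives 10P = 610, so P* = $61 and Q* = 67.
With the tax collected from consumers, demand (in seller-price terms) shifts: Qd = 433 − 6(P + 12.5).
New equilibrium: consumers pay $66, suppliers receive $53.5, Q = 37. (Wedge: Pb − Ps = 12.5.)
Quantity falls by |ΔQ| = |67 − 37| = 30.
DWL = ½ · t · |ΔQ| = ½ · 12.5 · 30 = $187.5.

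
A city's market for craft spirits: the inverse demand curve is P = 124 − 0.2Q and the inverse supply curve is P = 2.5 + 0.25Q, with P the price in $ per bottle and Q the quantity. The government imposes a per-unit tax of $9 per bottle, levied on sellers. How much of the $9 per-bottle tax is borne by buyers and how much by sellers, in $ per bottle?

Inverting to Q(P) form: Qd = 620 − 5P; Qs = 4P − 10.
Without the tax, 620 − 5P = 4P − 10 gives 9P = 630, so P* = $70 and Q* = 270.
With the tax collected from sellers, supply shifts: Qs = 4(P − 9) − 10.
New equilibrium: buyers pay $74, sellers receive $65, Q = 250. (Wedge: Pb − Ps = 9.)
Burden on buyers: $4; on sellers: $5. (They sum to $9.)

Buyers bear $4 per bottle; sellers bear $5 per bottle.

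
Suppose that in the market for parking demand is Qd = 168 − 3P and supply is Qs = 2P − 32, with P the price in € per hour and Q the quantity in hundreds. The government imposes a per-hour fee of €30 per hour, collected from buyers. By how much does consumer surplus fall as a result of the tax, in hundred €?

Without the tax, 168 − 3P = 2P − 32 gives 5P = 200, so P* = €40 and Q* = 48.
With the tax collected from buyers, demand (in seller-price terms) shifts: Qd = 168 − 3(P + 30).
New equilibrium: buyers pay €52, suppliers receive €22, Q = 12. (Wedge: Pb − Ps = 30.)
ΔCS is the trapezoid between Q = 12 and Q = 48 of height €12: ½ · (48 + 12) · 12 = €360.

Consumer surplus falls by €360 hundred.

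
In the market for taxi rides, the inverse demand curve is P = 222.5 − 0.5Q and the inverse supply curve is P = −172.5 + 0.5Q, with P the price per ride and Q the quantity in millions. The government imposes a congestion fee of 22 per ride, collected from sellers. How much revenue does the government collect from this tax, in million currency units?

Tax revenue = 8206 million.

Rewrite in direct form: Qd = 445 − 2P and Qs = 2P + 345.
Without the tax, 445 − 2P = 2P + 345 gives 4P = 100, so P* = 25 and Q* = 395.
With the tax collected from sellers, supply shifts: Qs = 2(P − 22) + 345.
Solving gives Q = 373 with buyers paying 36 and sellers receiving 14 (the 22 wedge).
Revenue = t · Q = 22 · 373 = 8206.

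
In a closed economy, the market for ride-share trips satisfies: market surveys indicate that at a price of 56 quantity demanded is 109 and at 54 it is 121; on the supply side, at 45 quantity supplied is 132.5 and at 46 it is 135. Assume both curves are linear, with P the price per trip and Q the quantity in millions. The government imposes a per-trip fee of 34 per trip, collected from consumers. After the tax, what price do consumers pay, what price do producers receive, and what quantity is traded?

Demand slope: (121 − 109)/(54 − 56) = -6, so Qd = 445 − 6P.
Supply slope: (135 − 132.5)/(46 − 45) = 2.5, so Qs = 2.5P + 20.
Before the tax: set 445 − 6P = 2.5P + 20 → P* = 50, Q* = 145.
With the tax collected from consumers, demand (in seller-price terms) shifts: Qd = 445 − 6(P + 34).
Solving gives Q = 85 with consumers paying 60 and producers receiving 26 (the 34 wedge).
The less price-elastic side of the market bears the larger share of a per-unit tax.

Consumers pay 60; producers receive 26; quantity = 85.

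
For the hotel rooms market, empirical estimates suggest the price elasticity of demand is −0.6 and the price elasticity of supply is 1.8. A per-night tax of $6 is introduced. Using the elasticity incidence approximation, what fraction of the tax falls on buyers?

Buyers' share ≈ 0.75.

Incidence ratio: buyers' share ≈ εs / (εs + |εd|) = 1.8 / (1.8 + 0.6) = 0.75.
Supply is the more elastic side, so buyers bear the larger share.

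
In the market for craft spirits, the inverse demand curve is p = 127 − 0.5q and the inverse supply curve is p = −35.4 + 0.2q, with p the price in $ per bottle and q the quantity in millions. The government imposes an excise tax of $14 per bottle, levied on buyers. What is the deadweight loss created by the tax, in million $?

Rewrite in direct form: qd = 254 − 2p and qs = 5p + 177.
Without the tax, 254 − 2p = 5p + 177 gives 7p = 77, so p* = $11 and q* = 232.
With the tax collected from buyers, demand (in seller-price terms) shifts: qd = 254 − 2(p + 14).
New equilibrium: buyers pay $21, producers receive $7, q = 212. (Wedge: pb − ps = 14.)
Quantity falls by |ΔQ| = |232 − 212| = 20.
DWL = ½ · t · |ΔQ| = ½ · 14 · 20 = $140.

Deadweight loss = $140 million.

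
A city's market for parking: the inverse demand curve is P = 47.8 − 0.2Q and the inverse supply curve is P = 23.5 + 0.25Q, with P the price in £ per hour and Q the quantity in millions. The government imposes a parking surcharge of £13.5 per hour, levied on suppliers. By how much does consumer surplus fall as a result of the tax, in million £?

Inverting to Q(P) form: Qd = 239 − 5P; Qs = 4P − 94.
Before the tax: set 239 − 5P = 4P − 94 → P* = £37, Q* = 54.
With the tax collected from suppliers, supply shifts: Qs = 4(P − 13.5) − 94.
Solving gives Q = 24 with buyers paying £43 and suppliers receiving £29.5 (the £13.5 wedge).
ΔCS is the trapezoid between Q = 24 and Q = 54 of height £6: ½ · (54 + 24) · 6 = £234.

Consumer surplus falls by £234 million.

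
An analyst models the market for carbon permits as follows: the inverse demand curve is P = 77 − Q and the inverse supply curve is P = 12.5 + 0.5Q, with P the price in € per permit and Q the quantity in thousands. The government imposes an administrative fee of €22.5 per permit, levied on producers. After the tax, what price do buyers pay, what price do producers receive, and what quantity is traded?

Inverting to Q(P) form: Qd = 77 − P; Qs = 2P − 25.
Without the tax, 77 − P = 2P − 25 gives 3P = 102, so P* = €34 and Q* = 43.
With the tax collected from producers, supply shifts: Qs = 2(P − 22.5) − 25.
New equilibrium: buyers pay €49, producers receive €26.5, Q = 28. (Wedge: Pb − Ps = 22.5.)

Buyers pay €49; producers receive €26.5; quantity = 28.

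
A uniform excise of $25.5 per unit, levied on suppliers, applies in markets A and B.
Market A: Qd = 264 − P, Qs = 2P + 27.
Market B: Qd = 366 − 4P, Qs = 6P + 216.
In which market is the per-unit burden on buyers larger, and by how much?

Market A: pre-tax P* = $79, Q* = 185; post-tax Q = 168; per-unit burden on buyers = $17.
Market B: pre-tax P* = $15, Q* = 306; post-tax Q = 244.8; per-unit burden on buyers = $15.3.
Difference: $17 vs $15.3 → market A is larger by $1.7.

Market A, by $1.7.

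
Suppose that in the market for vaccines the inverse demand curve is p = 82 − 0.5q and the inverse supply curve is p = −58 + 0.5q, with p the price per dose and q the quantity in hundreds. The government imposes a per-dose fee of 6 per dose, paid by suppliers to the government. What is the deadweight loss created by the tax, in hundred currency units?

Deadweight loss = 18 hundred.

Rewrite in direct form: qd = 164 − 2p and qs = 2p + 116.
Without the tax, 164 − 2p = 2p + 116 gives 4p = 48, so p* = 12 and q* = 140.
With the tax collected from suppliers, supply shifts: qs = 2(p − 6) + 116.
Solving gives q = 134 with consumers paying 15 and suppliers receiving 9 (the 6 wedge).
Quantity falls by |ΔQ| = |140 − 134| = 6.
DWL = ½ · t · |ΔQ| = ½ · 6 · 6 = 18.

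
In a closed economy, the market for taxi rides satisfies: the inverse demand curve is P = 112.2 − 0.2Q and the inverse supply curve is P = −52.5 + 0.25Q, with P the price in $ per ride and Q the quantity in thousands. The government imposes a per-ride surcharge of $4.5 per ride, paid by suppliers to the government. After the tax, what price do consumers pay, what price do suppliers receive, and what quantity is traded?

Consumers pay $41; suppliers receive $36.5; quantity = 356.

Inverting to Q(P) form: Qd = 561 − 5P; Qs = 4P + 210.
Without the tax, 561 − 5P = 4P + 210 gives 9P = 351, so P* = $39 and Q* = 366.
With the tax collected from suppliers, supply shifts: Qs = 4(P − 4.5) + 210.
Solving gives Q = 356 with consumers paying $41 and suppliers receiving $36.5 (the $4.5 wedge).
The less price-elastic side of the market bears the larger share of a per-unit tax.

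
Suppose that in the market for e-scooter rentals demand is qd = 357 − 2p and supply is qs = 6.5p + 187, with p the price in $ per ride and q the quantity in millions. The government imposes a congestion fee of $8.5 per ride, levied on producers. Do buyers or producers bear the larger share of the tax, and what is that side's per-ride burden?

Buyers bear the larger share: $6.5 per ride.

Before the tax: set 357 − 2p = 6.5p + 187 → p* = $20, q* = 317.
With the tax collected from producers, supply shifts: qs = 6.5(p − 8.5) + 187.
Solving gives q = 304 with buyers paying $26.5 and producers receiving $18 (the $8.5 wedge).
Per-ride burden: buyers $6.5, producers $2.
Buyers take the larger share because demand is less price-elastic here (demand slope 2 vs supply slope 6.5).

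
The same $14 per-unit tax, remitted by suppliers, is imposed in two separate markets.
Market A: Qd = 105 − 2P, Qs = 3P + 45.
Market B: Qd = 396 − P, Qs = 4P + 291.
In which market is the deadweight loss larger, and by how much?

Market A: pre-tax P* = $12, Q* = 81; post-tax Q = 64.2; deadweight loss = $117.6.
Market B: pre-tax P* = $21, Q* = 375; post-tax Q = 363.8; deadweight loss = $78.4.
Difference: $117.6 vs $78.4 → market A is larger by $39.2.

Market A, by $39.2.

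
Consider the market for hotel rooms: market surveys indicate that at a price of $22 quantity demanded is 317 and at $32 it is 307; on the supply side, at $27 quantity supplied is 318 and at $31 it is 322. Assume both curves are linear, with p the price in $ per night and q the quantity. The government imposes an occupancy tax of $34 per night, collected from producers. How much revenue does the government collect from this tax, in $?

Demand slope: (307 − 317)/(32 − 22) = -1, so qd = 339 − p.
Supply slope: (322 − 318)/(31 − 27) = 1, so qs = p + 291.
Before the tax: set 339 − p = p + 291 → p* = $24, q* = 315.
With the tax collected from producers, supply shifts: qs = (p − 34) + 291.
Solving gives q = 298 with buyers paying $41 and producers receiving $7 (the $34 wedge).
Revenue = t · Q = 34 · 298 = $10132.

Tax revenue = $10132.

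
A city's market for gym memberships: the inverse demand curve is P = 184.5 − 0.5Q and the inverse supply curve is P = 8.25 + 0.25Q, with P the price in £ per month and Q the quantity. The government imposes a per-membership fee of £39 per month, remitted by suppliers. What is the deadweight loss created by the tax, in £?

Rewrite in direct form: Qd = 369 − 2P and Qs = 4P − 33.
Without the tax, 369 − 2P = 4P − 33 gives 6P = 402, so P* = £67 and Q* = 235.
With the tax collected from suppliers, supply shifts: Qs = 4(P − 39) − 33.
Solving gives Q = 183 with buyers paying £93 and suppliers receiving £54 (the £39 wedge).
Quantity falls by |ΔQ| = |235 − 183| = 52.
DWL = ½ · t · |ΔQ| = ½ · 39 · 52 = £1014.

Deadweight loss = £1014.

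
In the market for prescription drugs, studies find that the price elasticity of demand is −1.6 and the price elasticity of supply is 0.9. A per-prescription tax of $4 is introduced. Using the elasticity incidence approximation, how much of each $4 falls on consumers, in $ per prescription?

Incidence ratio: consumers' share ≈ εs / (εs + |εd|) = 0.9 / (0.9 + 1.6) = 0.36.
So consumers bear ≈ 0.36 × $4 = $1.44; sellers bear $2.56.

Consumers bear ≈ $1.44 per prescription.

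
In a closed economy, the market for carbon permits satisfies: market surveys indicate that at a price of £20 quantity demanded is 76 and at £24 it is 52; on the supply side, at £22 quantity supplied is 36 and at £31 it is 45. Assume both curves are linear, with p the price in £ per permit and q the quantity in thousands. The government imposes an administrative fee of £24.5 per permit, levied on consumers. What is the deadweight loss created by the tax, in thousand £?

Deadweight loss = £257.25 thousand.

Demand slope: (52 − 76)/(24 − 20) = -6, so qd = 196 − 6p.
Supply slope: (45 − 36)/(31 − 22) = 1, so qs = p + 14.
Without the tax, 196 − 6p = p + 14 gives 7p = 182, so p* = £26 and q* = 40.
With the tax collected from consumers, demand (in seller-price terms) shifts: qd = 196 − 6(p + 24.5).
Solving gives q = 19 with consumers paying £29.5 and suppliers receiving £5 (the £24.5 wedge).
Quantity falls by |ΔQ| = |40 − 19| = 21.
DWL = ½ · t · |ΔQ| = ½ · 24.5 · 21 = £257.25.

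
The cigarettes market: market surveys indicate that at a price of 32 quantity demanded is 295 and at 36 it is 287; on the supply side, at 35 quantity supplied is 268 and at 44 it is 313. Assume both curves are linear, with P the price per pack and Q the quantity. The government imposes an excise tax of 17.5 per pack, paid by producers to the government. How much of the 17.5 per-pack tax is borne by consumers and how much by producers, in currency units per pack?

Demand slope: (287 − 295)/(36 − 32) = -2, so Qd = 359 − 2P.
Supply slope: (313 − 268)/(44 − 35) = 5, so Qs = 5P + 93.
Before the tax: set 359 − 2P = 5P + 93 → P* = 38, Q* = 283.
With the tax collected from producers, supply shifts: Qs = 5(P − 17.5) + 93.
Solving gives Q = 258 with consumers paying 50.5 and producers receiving 33 (the 17.5 wedge).
Burden on consumers: 12.5; on producers: 5. (They sum to 17.5.)

Consumers bear 12.5 per pack; producers bear 5 per pack.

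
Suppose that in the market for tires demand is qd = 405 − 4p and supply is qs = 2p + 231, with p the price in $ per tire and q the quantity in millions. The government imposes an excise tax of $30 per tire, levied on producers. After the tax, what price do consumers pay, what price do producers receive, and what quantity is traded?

Without the tax, 405 − 4p = 2p + 231 gives 6p = 174, so p* = $29 and q* = 289.
With the tax collected from producers, supply shifts: qs = 2(p − 30) + 231.
New equilibrium: consumers pay $39, producers receive $9, q = 249. (Wedge: pb − ps = 30.)

Consumers pay $39; producers receive $9; quantity = 249.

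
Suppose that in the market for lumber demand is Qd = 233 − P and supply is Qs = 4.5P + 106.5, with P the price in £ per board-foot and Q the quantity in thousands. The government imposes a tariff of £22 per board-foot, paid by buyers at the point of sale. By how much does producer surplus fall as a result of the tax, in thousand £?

Producer surplus falls by £804 thousand.

Without the tax, 233 − P = 4.5P + 106.5 gives 5.5P = 126.5, so P* = £23 and Q* = 210.
With the tax collected from buyers, demand (in seller-price terms) shifts: Qd = 233 − (P + 22).
Solving gives Q = 192 with buyers paying £41 and producers receiving £19 (the £22 wedge).
ΔPS is the trapezoid between Q = 192 and Q = 210 of height £4: ½ · (210 + 192) · 4 = £804.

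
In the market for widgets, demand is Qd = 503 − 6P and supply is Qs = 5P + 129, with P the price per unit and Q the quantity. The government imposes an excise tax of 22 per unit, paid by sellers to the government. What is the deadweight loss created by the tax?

Before the tax: set 503 − 6P = 5P + 129 → P* = 34, Q* = 299.
With the tax collected from sellers, supply shifts: Qs = 5(P − 22) + 129.
Solving gives Q = 239 with consumers paying 44 and sellers receiving 22 (the 22 wedge).
Quantity falls by |ΔQ| = |299 − 239| = 60.
DWL = ½ · t · |ΔQ| = ½ · 22 · 60 = 660.

Deadweight loss = 660.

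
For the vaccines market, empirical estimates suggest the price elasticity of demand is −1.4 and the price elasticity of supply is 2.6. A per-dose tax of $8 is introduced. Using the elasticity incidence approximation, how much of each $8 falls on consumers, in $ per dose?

Consumers bear ≈ $5.2 per dose.

Incidence ratio: consumers' share ≈ εs / (εs + |εd|) = 2.6 / (2.6 + 1.4) = 0.65.
So consumers bear ≈ 0.65 × $8 = $5.2; producers bear $2.8.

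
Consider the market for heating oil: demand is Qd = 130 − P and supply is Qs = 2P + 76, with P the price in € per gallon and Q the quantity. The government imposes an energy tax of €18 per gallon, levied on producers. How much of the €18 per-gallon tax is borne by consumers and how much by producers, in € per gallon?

Without the tax, 130 − P = 2P + 76 gives 3P = 54, so P* = €18 and Q* = 112.
With the tax collected from producers, supply shifts: Qs = 2(P − 18) + 76.
New equilibrium: consumers pay €30, producers receive €12, Q = 100. (Wedge: Pb − Ps = 18.)
Burden on consumers: €12; on producers: €6. (They sum to €18.)
The less price-elastic side of the market bears the larger share of a per-unit tax.

Consumers bear €12 per gallon; producers bear €6 per gallon.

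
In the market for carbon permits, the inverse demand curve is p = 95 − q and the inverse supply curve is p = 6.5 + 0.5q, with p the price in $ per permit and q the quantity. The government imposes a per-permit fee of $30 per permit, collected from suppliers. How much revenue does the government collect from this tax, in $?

Tax revenue = $1170.

Rewrite in direct form: qd = 95 − p and qs = 2p − 13.
Before the tax: set 95 − p = 2p − 13 → p* = $36, q* = 59.
With the tax collected from suppliers, supply shifts: qs = 2(p − 30) − 13.
New equilibrium: buyers pay $56, suppliers receive $26, q = 39. (Wedge: pb − ps = 30.)
Revenue = t · Q = 30 · 39 = $1170.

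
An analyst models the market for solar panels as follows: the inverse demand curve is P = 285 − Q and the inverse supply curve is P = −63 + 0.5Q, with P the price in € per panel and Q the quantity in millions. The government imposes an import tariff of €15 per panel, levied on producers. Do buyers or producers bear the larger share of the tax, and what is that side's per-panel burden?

Buyers bear the larger share: €10 per panel.

Rewrite in direct form: Qd = 285 − P and Qs = 2P + 126.
Without the tax, 285 − P = 2P + 126 gives 3P = 159, so P* = €53 and Q* = 232.
With the tax collected from producers, supply shifts: Qs = 2(P − 15) + 126.
New equilibrium: buyers pay €63, producers receive €48, Q = 222. (Wedge: Pb − Ps = 15.)
Per-panel burden: buyers €10, producers €5.
Buyers take the larger share because demand is less price-elastic here (demand slope 1 vs supply slope 2).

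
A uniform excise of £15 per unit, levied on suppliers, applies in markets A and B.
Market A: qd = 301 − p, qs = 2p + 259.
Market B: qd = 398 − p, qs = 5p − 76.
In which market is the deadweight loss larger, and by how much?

Market A: pre-tax p* = £14, q* = 287; post-tax q = 277; deadweight loss = £75.
Market B: pre-tax p* = £79, q* = 319; post-tax q = 306.5; deadweight loss = £93.75.
Difference: £75 vs £93.75 → market B is larger by £18.75.

Market B, by £18.75.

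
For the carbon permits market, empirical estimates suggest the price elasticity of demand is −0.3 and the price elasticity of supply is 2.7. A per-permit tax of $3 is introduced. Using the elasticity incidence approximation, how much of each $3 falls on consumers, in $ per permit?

Incidence ratio: consumers' share ≈ εs / (εs + |εd|) = 2.7 / (2.7 + 0.3) = 0.9.
So consumers bear ≈ 0.9 × $3 = $2.7; sellers bear $0.3.

Consumers bear ≈ $2.7 per permit.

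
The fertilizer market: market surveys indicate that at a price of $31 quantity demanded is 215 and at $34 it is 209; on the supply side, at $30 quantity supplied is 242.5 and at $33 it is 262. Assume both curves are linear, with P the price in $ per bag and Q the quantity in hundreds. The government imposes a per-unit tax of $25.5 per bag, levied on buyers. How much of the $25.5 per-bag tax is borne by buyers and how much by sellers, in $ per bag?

Buyers bear $19.5 per bag; sellers bear $6 per bag.

Demand slope: (209 − 215)/(34 − 31) = -2, so Qd = 277 − 2P.
Supply slope: (262 − 242.5)/(33 − 30) = 6.5, so Qs = 6.5P + 47.5.
Without the tax, 277 − 2P = 6.5P + 47.5 gives 8.5P = 229.5, so P* = $27 and Q* = 223.
With the tax collected from buyers, demand (in seller-price terms) shifts: Qd = 277 − 2(P + 25.5).
New equilibrium: buyers pay $46.5, sellers receive $21, Q = 184. (Wedge: Pb − Ps = 25.5.)
Burden on buyers: $19.5; on sellers: $6. (They sum to $25.5.)
The less price-elastic side of the market bears the larger share of a per-unit tax.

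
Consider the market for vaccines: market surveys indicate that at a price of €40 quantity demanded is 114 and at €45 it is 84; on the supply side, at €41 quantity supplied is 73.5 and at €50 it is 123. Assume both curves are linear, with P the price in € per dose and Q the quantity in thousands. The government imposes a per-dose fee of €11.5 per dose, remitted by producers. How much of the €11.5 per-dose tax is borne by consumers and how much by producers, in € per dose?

Consumers bear €5.5 per dose; producers bear €6 per dose.

Demand slope: (84 − 114)/(45 − 40) = -6, so Qd = 354 − 6P.
Supply slope: (123 − 73.5)/(50 − 41) = 5.5, so Qs = 5.5P − 152.
Before the tax: set 354 − 6P = 5.5P − 152 → P* = €44, Q* = 90.
With the tax collected from producers, supply shifts: Qs = 5.5(P − 11.5) − 152.
New equilibrium: consumers pay €49.5, producers receive €38, Q = 57. (Wedge: Pb − Ps = 11.5.)
Burden on consumers: €5.5; on producers: €6. (They sum to €11.5.)
The less price-elastic side of the market bears the larger share of a per-unit tax.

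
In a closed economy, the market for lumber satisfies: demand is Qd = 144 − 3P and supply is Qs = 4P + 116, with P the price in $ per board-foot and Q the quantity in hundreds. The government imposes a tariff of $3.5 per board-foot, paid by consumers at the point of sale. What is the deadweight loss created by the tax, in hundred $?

Deadweight loss = $10.5 hundred.

Before the tax: set 144 − 3P = 4P + 116 → P* = $4, Q* = 132.
With the tax collected from consumers, demand (in seller-price terms) shifts: Qd = 144 − 3(P + 3.5).
New equilibrium: consumers pay $6, sellers receive $2.5, Q = 126. (Wedge: Pb − Ps = 3.5.)
Quantity falls by |ΔQ| = |132 − 126| = 6.
DWL = ½ · t · |ΔQ| = ½ · 3.5 · 6 = $10.5.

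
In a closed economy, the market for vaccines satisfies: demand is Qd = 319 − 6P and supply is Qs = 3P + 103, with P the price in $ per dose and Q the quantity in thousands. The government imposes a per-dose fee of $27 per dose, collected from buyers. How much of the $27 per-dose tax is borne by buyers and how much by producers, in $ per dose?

Buyers bear $9 per dose; producers bear $18 per dose.

Before the tax: set 319 − 6P = 3P + 103 → P* = $24, Q* = 175.
With the tax collected from buyers, demand (in seller-price terms) shifts: Qd = 319 − 6(P + 27).
New equilibrium: buyers pay $33, producers receive $6, Q = 121. (Wedge: Pb − Ps = 27.)
Burden on buyers: $9; on producers: $18. (They sum to $27.)
The less price-elastic side of the market bears the larger share of a per-unit tax.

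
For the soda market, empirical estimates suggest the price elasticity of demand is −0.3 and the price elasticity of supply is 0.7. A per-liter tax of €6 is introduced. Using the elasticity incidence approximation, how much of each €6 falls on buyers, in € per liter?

Incidence ratio: buyers' share ≈ εs / (εs + |εd|) = 0.7 / (0.7 + 0.3) = 0.7.
So buyers bear ≈ 0.7 × €6 = €4.2; suppliers bear €1.8.

Buyers bear ≈ €4.2 per liter.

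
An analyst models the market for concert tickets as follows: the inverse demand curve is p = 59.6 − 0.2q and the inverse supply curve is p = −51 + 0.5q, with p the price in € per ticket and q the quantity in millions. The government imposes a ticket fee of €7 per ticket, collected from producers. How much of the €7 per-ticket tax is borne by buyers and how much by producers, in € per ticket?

Buyers bear €2 per ticket; producers bear €5 per ticket.

Inverting to q(p) form: qd = 298 − 5p; qs = 2p + 102.
Before the tax: set 298 − 5p = 2p + 102 → p* = €28, q* = 158.
With the tax collected from producers, supply shifts: qs = 2(p − 7) + 102.
Solving gives q = 148 with buyers paying €30 and producers receiving €23 (the €7 wedge).
Burden on buyers: €2; on producers: €5. (They sum to €7.)
The less price-elastic side of the market bears the larger share of a per-unit tax.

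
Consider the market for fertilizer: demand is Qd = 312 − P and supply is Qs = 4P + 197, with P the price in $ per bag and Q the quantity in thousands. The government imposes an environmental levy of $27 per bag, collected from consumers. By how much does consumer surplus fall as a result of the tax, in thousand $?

Consumer surplus falls by $6009.12 thousand.

Without the tax, 312 − P = 4P + 197 gives 5P = 115, so P* = $23 and Q* = 289.
With the tax collected from consumers, demand (in seller-price terms) shifts: Qd = 312 − (P + 27).
Solving gives Q = 267.4 with consumers paying $44.6 and producers receiving $17.6 (the $27 wedge).
ΔCS is the trapezoid between Q = 267.4 and Q = 289 of height $21.6: ½ · (289 + 267.4) · 21.6 = $6009.12.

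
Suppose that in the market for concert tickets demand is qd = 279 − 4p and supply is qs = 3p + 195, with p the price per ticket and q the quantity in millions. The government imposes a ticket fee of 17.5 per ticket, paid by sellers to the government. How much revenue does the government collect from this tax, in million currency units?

Before the tax: set 279 − 4p = 3p + 195 → p* = 12, q* = 231.
With the tax collected from sellers, supply shifts: qs = 3(p − 17.5) + 195.
Solving gives q = 201 with buyers paying 19.5 and sellers receiving 2 (the 17.5 wedge).
Revenue = t · Q = 17.5 · 201 = 3517.5.

Tax revenue = 3517.5 million.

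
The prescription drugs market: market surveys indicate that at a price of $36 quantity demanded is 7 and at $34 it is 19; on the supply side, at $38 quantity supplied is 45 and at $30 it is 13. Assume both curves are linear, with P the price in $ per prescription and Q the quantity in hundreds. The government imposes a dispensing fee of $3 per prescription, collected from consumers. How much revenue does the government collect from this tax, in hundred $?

Tax revenue = $53.4 hundred.

Demand slope: (19 − 7)/(34 − 36) = -6, so Qd = 223 − 6P.
Supply slope: (13 − 45)/(30 − 38) = 4, so Qs = 4P − 107.
Without the tax, 223 − 6P = 4P − 107 gives 10P = 330, so P* = $33 and Q* = 25.
With the tax collected from consumers, demand (in seller-price terms) shifts: Qd = 223 − 6(P + 3).
New equilibrium: consumers pay $34.2, sellers receive $31.2, Q = 17.8. (Wedge: Pb − Ps = 3.)
Revenue = t · Q = 3 · 17.8 = $53.4.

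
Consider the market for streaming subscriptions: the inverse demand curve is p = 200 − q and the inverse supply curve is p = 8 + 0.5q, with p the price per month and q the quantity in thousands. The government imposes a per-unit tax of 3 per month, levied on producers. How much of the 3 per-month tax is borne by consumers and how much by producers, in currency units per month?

Consumers bear 2 per month; producers bear 1 per month.

Rewrite in direct form: qd = 200 − p and qs = 2p − 16.
Before the tax: set 200 − p = 2p − 16 → p* = 72, q* = 128.
With the tax collected from producers, supply shifts: qs = 2(p − 3) − 16.
Solving gives q = 126 with consumers paying 74 and producers receiving 71 (the 3 wedge).
Burden on consumers: 2; on producers: 1. (They sum to 3.)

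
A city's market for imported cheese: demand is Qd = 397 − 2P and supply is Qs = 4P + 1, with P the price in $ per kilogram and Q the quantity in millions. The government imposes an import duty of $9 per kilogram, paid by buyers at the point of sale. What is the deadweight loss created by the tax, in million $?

Before the tax: set 397 − 2P = 4P + 1 → P* = $66, Q* = 265.
With the tax collected from buyers, demand (in seller-price terms) shifts: Qd = 397 − 2(P + 9).
Solving gives Q = 253 with buyers paying $72 and suppliers receiving $63 (the $9 wedge).
Quantity falls by |ΔQ| = |265 − 253| = 12.
DWL = ½ · t · |ΔQ| = ½ · 9 · 12 = $54.

Deadweight loss = $54 million.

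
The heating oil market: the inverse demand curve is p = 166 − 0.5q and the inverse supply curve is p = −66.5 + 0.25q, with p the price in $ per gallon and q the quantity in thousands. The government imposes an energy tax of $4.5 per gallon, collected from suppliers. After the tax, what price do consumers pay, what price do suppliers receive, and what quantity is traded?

Consumers pay $14; suppliers receive $9.5; quantity = 304.

Inverting to q(p) form: qd = 332 − 2p; qs = 4p + 266.
Without the tax, 332 − 2p = 4p + 266 gives 6p = 66, so p* = $11 and q* = 310.
With the tax collected from suppliers, supply shifts: qs = 4(p − 4.5) + 266.
New equilibrium: consumers pay $14, suppliers receive $9.5, q = 304. (Wedge: pb − ps = 4.5.)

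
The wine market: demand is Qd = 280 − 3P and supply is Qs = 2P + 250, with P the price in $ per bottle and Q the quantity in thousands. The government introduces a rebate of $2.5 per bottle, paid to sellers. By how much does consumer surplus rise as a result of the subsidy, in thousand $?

Consumer surplus rises by $263.5 thousand.

Without the subsidy, 280 − 3P = 2P + 250 gives 5P = 30, so P* = $6 and Q* = 262.
With a per-unit subsidy paid to sellers, each receives P + 2.5 per unit sold, so supply becomes Qs = 2(P + 2.5) + 250.
New equilibrium: consumers pay $5, sellers receive $7.5, Q = 265. (Wedge: Pb − Ps = −2.5.)
ΔCS is the trapezoid between Q = 265 and Q = 262 of height $1: ½ · (262 + 265) · 1 = $263.5.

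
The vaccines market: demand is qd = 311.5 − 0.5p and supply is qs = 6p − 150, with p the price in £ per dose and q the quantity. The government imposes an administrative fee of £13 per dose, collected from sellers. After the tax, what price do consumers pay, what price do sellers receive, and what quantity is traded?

Without the tax, 311.5 − 0.5p = 6p − 150 gives 6.5p = 461.5, so p* = £71 and q* = 276.
With the tax collected from sellers, supply shifts: qs = 6(p − 13) − 150.
Solving gives q = 270 with consumers paying £83 and sellers receiving £70 (the £13 wedge).

Consumers pay £83; sellers receive £70; quantity = 270.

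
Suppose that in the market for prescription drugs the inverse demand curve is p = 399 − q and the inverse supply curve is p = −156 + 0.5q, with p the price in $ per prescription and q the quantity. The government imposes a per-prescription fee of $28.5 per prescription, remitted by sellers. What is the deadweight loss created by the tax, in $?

Inverting to q(p) form: qd = 399 − p; qs = 2p + 312.
Without the tax, 399 − p = 2p + 312 gives 3p = 87, so p* = $29 and q* = 370.
With the tax collected from sellers, supply shifts: qs = 2(p − 28.5) + 312.
Solving gives q = 351 with buyers paying $48 and sellers receiving $19.5 (the $28.5 wedge).
Quantity falls by |ΔQ| = |370 − 351| = 19.
DWL = ½ · t · |ΔQ| = ½ · 28.5 · 19 = $270.75.

Deadweight loss = $270.75.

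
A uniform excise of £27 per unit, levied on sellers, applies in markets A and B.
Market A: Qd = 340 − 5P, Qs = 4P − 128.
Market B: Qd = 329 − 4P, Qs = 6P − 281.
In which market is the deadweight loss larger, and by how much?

Market B, by £64.8.

Market A: pre-tax P* = £52, Q* = 80; post-tax Q = 20; deadweight loss = £810.
Market B: pre-tax P* = £61, Q* = 85; post-tax Q = 20.2; deadweight loss = £874.8.
Difference: £810 vs £874.8 → market B is larger by £64.8.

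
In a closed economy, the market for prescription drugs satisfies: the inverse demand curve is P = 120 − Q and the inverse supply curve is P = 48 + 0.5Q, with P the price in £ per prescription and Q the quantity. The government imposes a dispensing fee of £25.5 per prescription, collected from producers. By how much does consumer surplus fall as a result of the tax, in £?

Rewrite in direct form: Qd = 120 − P and Qs = 2P − 96.
Without the tax, 120 − P = 2P − 96 gives 3P = 216, so P* = £72 and Q* = 48.
With the tax collected from producers, supply shifts: Qs = 2(P − 25.5) − 96.
Solving gives Q = 31 with buyers paying £89 and producers receiving £63.5 (the £25.5 wedge).
ΔCS is the trapezoid between Q = 31 and Q = 48 of height £17: ½ · (48 + 31) · 17 = £671.5.

Consumer surplus falls by £671.5.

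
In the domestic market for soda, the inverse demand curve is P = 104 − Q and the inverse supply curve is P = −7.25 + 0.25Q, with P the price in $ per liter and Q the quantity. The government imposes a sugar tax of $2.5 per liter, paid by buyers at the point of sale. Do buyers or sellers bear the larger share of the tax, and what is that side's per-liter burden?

Buyers bear the larger share: $2 per liter.

Rewrite in direct form: Qd = 104 − P and Qs = 4P + 29.
Without the tax, 104 − P = 4P + 29 gives 5P = 75, so P* = $15 and Q* = 89.
With the tax collected from buyers, demand (in seller-price terms) shifts: Qd = 104 − (P + 2.5).
Solving gives Q = 87 with buyers paying $17 and sellers receiving $14.5 (the $2.5 wedge).
Per-liter burden: buyers $2, sellers $0.5.
Buyers take the larger share because demand is less price-elastic here (demand slope 1 vs supply slope 4).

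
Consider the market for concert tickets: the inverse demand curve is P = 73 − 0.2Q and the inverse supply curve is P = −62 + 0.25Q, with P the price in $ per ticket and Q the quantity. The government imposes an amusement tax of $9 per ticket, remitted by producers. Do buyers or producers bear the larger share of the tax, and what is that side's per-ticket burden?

Producers bear the larger share: $5 per ticket.

Rewrite in direct form: Qd = 365 − 5P and Qs = 4P + 248.
Without the tax, 365 − 5P = 4P + 248 gives 9P = 117, so P* = $13 and Q* = 300.
With the tax collected from producers, supply shifts: Qs = 4(P − 9) + 248.
Solving gives Q = 280 with buyers paying $17 and producers receiving $8 (the $9 wedge).
Per-ticket burden: buyers $4, producers $5.
Producers take the larger share because supply is less price-elastic here (demand slope 5 vs supply slope 4).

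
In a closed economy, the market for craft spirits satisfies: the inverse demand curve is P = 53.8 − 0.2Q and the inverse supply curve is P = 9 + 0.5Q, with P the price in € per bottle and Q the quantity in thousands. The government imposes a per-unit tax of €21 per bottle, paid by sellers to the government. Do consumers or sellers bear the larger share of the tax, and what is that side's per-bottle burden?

Inverting to Q(P) form: Qd = 269 − 5P; Qs = 2P − 18.
Before the tax: set 269 − 5P = 2P − 18 → P* = €41, Q* = 64.
With the tax collected from sellers, supply shifts: Qs = 2(P − 21) − 18.
New equilibrium: consumers pay €47, sellers receive €26, Q = 34. (Wedge: Pb − Ps = 21.)
Per-bottle burden: consumers €6, sellers €15.
Sellers take the larger share because supply is less price-elastic here (demand slope 5 vs supply slope 2).
The less price-elastic side of the market bears the larger share of a per-unit tax.

Sellers bear the larger share: €15 per bottle.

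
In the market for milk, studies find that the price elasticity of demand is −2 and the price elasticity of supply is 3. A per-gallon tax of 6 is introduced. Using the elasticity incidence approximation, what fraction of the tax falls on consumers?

Incidence ratio: consumers' share ≈ εs / (εs + |εd|) = 3 / (3 + 2) = 0.6.
Supply is the more elastic side, so consumers bear the larger share.

Consumers' share ≈ 0.6.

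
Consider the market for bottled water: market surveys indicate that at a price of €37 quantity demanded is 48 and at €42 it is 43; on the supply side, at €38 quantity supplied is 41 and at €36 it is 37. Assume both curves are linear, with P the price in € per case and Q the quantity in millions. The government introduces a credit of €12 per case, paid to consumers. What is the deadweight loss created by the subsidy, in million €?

Demand slope: (43 − 48)/(42 − 37) = -1, so Qd = 85 − P.
Supply slope: (37 − 41)/(36 − 38) = 2, so Qs = 2P − 35.
Without the subsidy, 85 − P = 2P − 35 gives 3P = 120, so P* = €40 and Q* = 45.
With a per-unit subsidy paid to consumers, each effectively pays P − 12, so demand becomes Qd = 85 − (P − 12).
New equilibrium: consumers pay €32, suppliers receive €44, Q = 53. (Wedge: Pb − Ps = −12.)
Quantity rises by |ΔQ| = |45 − 53| = 8.
DWL = ½ · t · |ΔQ| = ½ · 12 · 8 = €48.

Deadweight loss = €48 million.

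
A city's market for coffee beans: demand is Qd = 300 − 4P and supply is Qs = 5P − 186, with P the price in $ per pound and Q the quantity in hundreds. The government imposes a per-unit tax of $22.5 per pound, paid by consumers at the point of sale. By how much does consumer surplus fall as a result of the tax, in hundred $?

Consumer surplus falls by $737.5 hundred.

Before the tax: set 300 − 4P = 5P − 186 → P* = $54, Q* = 84.
With the tax collected from consumers, demand (in seller-price terms) shifts: Qd = 300 − 4(P + 22.5).
Solving gives Q = 34 with consumers paying $66.5 and producers receiving $44 (the $22.5 wedge).
ΔCS is the trapezoid between Q = 34 and Q = 84 of height $12.5: ½ · (84 + 34) · 12.5 = $737.5.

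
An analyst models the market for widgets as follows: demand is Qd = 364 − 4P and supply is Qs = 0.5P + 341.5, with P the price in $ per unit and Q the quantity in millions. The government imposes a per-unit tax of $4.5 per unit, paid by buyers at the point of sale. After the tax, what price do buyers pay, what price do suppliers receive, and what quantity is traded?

Buyers pay $5.5; suppliers receive $1; quantity = 342.

Without the tax, 364 − 4P = 0.5P + 341.5 gives 4.5P = 22.5, so P* = $5 and Q* = 344.
With the tax collected from buyers, demand (in seller-price terms) shifts: Qd = 364 − 4(P + 4.5).
New equilibrium: buyers pay $5.5, suppliers receive $1, Q = 342. (Wedge: Pb − Ps = 4.5.)
The less price-elastic side of the market bears the larger share of a per-unit tax.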